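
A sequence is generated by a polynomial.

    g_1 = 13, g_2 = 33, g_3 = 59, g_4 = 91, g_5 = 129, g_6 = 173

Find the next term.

20, 26, 32, 38, 44
6, 6, 6, 6
Second differences constant at 6.
44 + 6 = 50;  173 + 50 = 223

223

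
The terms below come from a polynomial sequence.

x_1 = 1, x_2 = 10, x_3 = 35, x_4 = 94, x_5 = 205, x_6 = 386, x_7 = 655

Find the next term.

D1: 9, 25, 59, 111, 181, 269
D2: 16, 34, 52, 70, 88
D3: 18, 18, 18, 18
The third differences are constant (18).
88 + 18 = 106;  269 + 106 = 375;  655 + 375 = 1030

1030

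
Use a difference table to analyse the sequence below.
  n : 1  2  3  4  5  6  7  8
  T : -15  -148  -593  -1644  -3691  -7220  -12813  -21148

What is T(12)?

-98828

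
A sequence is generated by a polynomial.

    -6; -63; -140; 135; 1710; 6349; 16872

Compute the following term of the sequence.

-57, -77, 275, 1575, 4639, 10523
-20, 352, 1300, 3064, 5884
372, 948, 1764, 2820
576, 816, 1056
240, 240
Constant fifth difference = 240, so extend:
1056 + 240 = 1296;  2820 + 1296 = 4116;  5884 + 4116 = 10000;  10523 + 10000 = 20523;  16872 + 20523 = 37395

37395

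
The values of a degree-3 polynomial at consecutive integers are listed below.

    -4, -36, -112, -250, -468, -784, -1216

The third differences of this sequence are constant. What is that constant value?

Δ: -32, -76, -138, -218, -316, -432
Δ²: -44, -62, -80, -98, -116
Δ³: -18, -18, -18, -18

-18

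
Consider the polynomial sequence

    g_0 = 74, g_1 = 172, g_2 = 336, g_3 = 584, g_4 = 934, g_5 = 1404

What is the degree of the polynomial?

3

98, 164, 248, 350, 470
66, 84, 102, 120
18, 18, 18
The third differences are constant, so the polynomial has degree 3.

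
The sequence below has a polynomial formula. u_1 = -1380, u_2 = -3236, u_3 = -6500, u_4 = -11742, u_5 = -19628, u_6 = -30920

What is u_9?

-94292

First differences: -1856  -3264  -5242  -7886  -11292
Second differences: -1408  -1978  -2644  -3406
Third differences: -570  -666  -762
Fourth differences: -96  -96
Constant fourth difference = -96, so extend:
-762 − 96 = -858;  -3406 − 858 = -4264;  -11292 − 4264 = -15556;  -30920 − 15556 = -46476
-858 − 96 = -954;  -4264 − 954 = -5218;  -15556 − 5218 = -20774;  -46476 − 20774 = -67250
-954 − 96 = -1050;  -5218 − 1050 = -6268;  -20774 − 6268 = -27042;  -67250 − 27042 = -94292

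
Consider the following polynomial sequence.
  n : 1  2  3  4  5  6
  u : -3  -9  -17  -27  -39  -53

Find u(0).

1

D1: -6  -8  -10  -12  -14
D2: -2  -2  -2  -2
The second differences are constant at -2.
Work back: -6 + 2 = -4;  -3 + 4 = 1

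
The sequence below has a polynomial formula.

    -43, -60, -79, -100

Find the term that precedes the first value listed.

First differences: -17  -19  -21
Second differences: -2  -2
The second differences are constant at -2.
Work back: -17 + 2 = -15;  -43 + 15 = -28

-28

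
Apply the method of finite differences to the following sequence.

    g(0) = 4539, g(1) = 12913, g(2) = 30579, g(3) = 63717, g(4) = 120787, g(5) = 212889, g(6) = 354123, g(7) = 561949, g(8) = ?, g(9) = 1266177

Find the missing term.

857547

Using the first 8 terms:
8374  17666  33138  57070  92102  141234  207826
9292  15472  23932  35032  49132  66592
6180  8460  11100  14100  17460
2280  2640  3000  3360
360  360  360
Constant fifth difference = 360.
Extend forward: 3360 + 360 = 3720;  17460 + 3720 = 21180;  66592 + 21180 = 87772;  207826 + 87772 = 295598;  561949 + 295598 = 857547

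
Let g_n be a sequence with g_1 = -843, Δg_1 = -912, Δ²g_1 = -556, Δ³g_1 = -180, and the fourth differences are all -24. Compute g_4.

Build the table forward from the leading diagonal:
D4: -24, -24, -24, -24
D3: -180, -204, -228, -252
D2: -556, -736, -940, -1168
D1: -912, -1468, -2204, -3144
g: -843, -1755, -3223, -5427

-5427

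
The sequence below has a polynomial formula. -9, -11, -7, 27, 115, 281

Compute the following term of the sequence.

549

-2, 4, 34, 88, 166
6, 30, 54, 78
24, 24, 24
Third differences constant at 24.
78 + 24 = 102;  166 + 102 = 268;  281 + 268 = 549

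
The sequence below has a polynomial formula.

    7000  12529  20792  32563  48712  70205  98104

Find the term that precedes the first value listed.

3527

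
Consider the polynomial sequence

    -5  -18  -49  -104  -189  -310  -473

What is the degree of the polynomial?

First differences: -13, -31, -55, -85, -121, -163
Second differences: -18, -24, -30, -36, -42
Third differences: -6, -6, -6, -6
The third differences are constant, so the polynomial has degree 3.

3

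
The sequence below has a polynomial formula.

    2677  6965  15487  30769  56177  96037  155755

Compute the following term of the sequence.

Δ: 4288, 8522, 15282, 25408, 39860, 59718
Δ²: 4234, 6760, 10126, 14452, 19858
Δ³: 2526, 3366, 4326, 5406
Δ⁴: 840, 960, 1080
Δ⁵: 120, 120
Fifth differences constant at 120.
1080 + 120 = 1200;  5406 + 1200 = 6606;  19858 + 6606 = 26464;  59718 + 26464 = 86182;  155755 + 86182 = 241937

241937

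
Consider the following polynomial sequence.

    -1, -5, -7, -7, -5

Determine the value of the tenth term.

D1: -4, -2, 0, 2
D2: 2, 2, 2
Constant second difference = 2, so extend:
2 + 2 = 4;  -5 + 4 = -1
4 + 2 = 6;  -1 + 6 = 5
6 + 2 = 8;  5 + 8 = 13
8 + 2 = 10;  13 + 10 = 23
10 + 2 = 12;  23 + 12 = 35

35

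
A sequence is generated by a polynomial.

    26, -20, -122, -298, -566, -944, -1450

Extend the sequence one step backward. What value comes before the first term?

D1: -46  -102  -176  -268  -378  -506
D2: -56  -74  -92  -110  -128
D3: -18  -18  -18  -18
The third differences are constant at -18.
Work back: -56 + 18 = -38;  -46 + 38 = -8;  26 + 8 = 34

34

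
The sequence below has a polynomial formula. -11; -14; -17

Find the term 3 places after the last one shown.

-26

-3  -3
Constant first difference = -3, so extend:
-17 − 3 = -20
-20 − 3 = -23
-23 − 3 = -26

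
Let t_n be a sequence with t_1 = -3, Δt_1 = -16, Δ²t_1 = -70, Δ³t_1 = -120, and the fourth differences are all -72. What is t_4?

-381

Build the table forward from the leading diagonal:
D4: -72, -72, -72, -72
D3: -120, -192, -264, -336
D2: -70, -190, -382, -646
D1: -16, -86, -276, -658
t: -3, -19, -105, -381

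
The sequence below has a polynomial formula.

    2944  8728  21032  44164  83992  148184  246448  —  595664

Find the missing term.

390772

Using the first 7 terms:
First differences: 5784, 12304, 23132, 39828, 64192, 98264
Second differences: 6520, 10828, 16696, 24364, 34072
Third differences: 4308, 5868, 7668, 9708
Fourth differences: 1560, 1800, 2040
Fifth differences: 240, 240
Constant fifth difference = 240.
Extend forward: 2040 + 240 = 2280;  9708 + 2280 = 11988;  34072 + 11988 = 46060;  98264 + 46060 = 144324;  246448 + 144324 = 390772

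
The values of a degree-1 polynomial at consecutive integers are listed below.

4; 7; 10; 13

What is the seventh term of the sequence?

D1: 3, 3, 3
First differences constant at 3.
13 + 3 = 16
16 + 3 = 19
19 + 3 = 22

22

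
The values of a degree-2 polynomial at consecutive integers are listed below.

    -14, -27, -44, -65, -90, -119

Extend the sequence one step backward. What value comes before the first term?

First differences: -13, -17, -21, -25, -29
Second differences: -4, -4, -4, -4
The second differences are constant at -4.
Work back: -13 + 4 = -9;  -14 + 9 = -5

-5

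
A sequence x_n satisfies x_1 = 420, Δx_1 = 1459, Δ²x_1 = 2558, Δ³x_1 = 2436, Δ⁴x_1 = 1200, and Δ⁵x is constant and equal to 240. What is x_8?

196651

Build the table forward from the leading diagonal:
Δ⁵: 240, 240, 240, 240, 240, 240, 240, 240
Δ⁴: 1200, 1440, 1680, 1920, 2160, 2400, 2640, 2880
Δ³: 2436, 3636, 5076, 6756, 8676, 10836, 13236, 15876
Δ²: 2558, 4994, 8630, 13706, 20462, 29138, 39974, 53210
Δ: 1459, 4017, 9011, 17641, 31347, 51809, 80947, 120921
x: 420, 1879, 5896, 14907, 32548, 63895, 115704, 196651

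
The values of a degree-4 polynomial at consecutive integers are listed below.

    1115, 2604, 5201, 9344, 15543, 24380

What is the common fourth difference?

Δ: 1489, 2597, 4143, 6199, 8837
Δ²: 1108, 1546, 2056, 2638
Δ³: 438, 510, 582
Δ⁴: 72, 72

72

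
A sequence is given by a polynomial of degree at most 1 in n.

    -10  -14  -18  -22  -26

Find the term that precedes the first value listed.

-6

First differences: -4, -4, -4, -4
The first differences are constant at -4.
Work back: -10 + 4 = -6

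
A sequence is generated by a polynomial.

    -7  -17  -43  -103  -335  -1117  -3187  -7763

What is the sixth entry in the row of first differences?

-2070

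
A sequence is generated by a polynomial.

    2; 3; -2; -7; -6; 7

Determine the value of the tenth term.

299

First differences: 1 , -5 , -5 , 1 , 13
Second differences: -6 , 0 , 6 , 12
Third differences: 6 , 6 , 6
The third differences are constant (6).
12 + 6 = 18;  13 + 18 = 31;  7 + 31 = 38
18 + 6 = 24;  31 + 24 = 55;  38 + 55 = 93
24 + 6 = 30;  55 + 30 = 85;  93 + 85 = 178
30 + 6 = 36;  85 + 36 = 121;  178 + 121 = 299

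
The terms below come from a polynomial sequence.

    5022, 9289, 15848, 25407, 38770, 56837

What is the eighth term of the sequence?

D1: 4267, 6559, 9559, 13363, 18067
D2: 2292, 3000, 3804, 4704
D3: 708, 804, 900
D4: 96, 96
Fourth differences constant at 96.
900 + 96 = 996;  4704 + 996 = 5700;  18067 + 5700 = 23767;  56837 + 23767 = 80604
996 + 96 = 1092;  5700 + 1092 = 6792;  23767 + 6792 = 30559;  80604 + 30559 = 111163

111163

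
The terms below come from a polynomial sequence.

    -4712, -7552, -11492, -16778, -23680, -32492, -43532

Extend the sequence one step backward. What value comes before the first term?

-2750

First differences: -2840  -3940  -5286  -6902  -8812  -11040
Second differences: -1100  -1346  -1616  -1910  -2228
Third differences: -246  -270  -294  -318
Fourth differences: -24  -24  -24
The fourth differences are constant at -24.
Work back: -246 + 24 = -222;  -1100 + 222 = -878;  -2840 + 878 = -1962;  -4712 + 1962 = -2750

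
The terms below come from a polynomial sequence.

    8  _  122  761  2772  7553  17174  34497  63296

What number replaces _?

9

Using the last 7 terms:
Δ: 639, 2011, 4781, 9621, 17323, 28799
Δ²: 1372, 2770, 4840, 7702, 11476
Δ³: 1398, 2070, 2862, 3774
Δ⁴: 672, 792, 912
Δ⁵: 120, 120
Constant fifth difference = 120.
Extend backward: 672 − 120 = 552;  1398 − 552 = 846;  1372 − 846 = 526;  639 − 526 = 113;  122 − 113 = 9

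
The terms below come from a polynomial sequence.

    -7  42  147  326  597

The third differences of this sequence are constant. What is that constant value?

18

Δ: 49, 105, 179, 271
Δ²: 56, 74, 92
Δ³: 18, 18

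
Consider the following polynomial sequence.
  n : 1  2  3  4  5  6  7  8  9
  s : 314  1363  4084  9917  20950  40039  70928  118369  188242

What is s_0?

D1: 1049  2721  5833  11033  19089  30889  47441  69873
D2: 1672  3112  5200  8056  11800  16552  22432
D3: 1440  2088  2856  3744  4752  5880
D4: 648  768  888  1008  1128
D5: 120  120  120  120
The fifth differences are constant at 120.
Work back: 648 − 120 = 528;  1440 − 528 = 912;  1672 − 912 = 760;  1049 − 760 = 289;  314 − 289 = 25

25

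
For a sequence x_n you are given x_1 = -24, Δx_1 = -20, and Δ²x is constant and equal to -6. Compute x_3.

Build the table forward from the leading diagonal:
Δ²: -6  -6  -6
Δ: -20  -26  -32
x: -24  -44  -70

-70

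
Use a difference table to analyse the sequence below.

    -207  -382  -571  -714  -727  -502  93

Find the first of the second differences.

Δ: -175, -189, -143, -13, 225, 595
Δ²: -14, 46, 130, 238, 370
Δ³: 60, 84, 108, 132
Δ⁴: 24, 24, 24

-14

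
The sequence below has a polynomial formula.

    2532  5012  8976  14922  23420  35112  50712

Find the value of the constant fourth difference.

72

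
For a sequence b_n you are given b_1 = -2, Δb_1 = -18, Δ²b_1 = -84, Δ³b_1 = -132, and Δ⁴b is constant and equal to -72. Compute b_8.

-9032

Build the table forward from the leading diagonal:
Fourth differences: -72  -72  -72  -72  -72  -72  -72  -72
Third differences: -132  -204  -276  -348  -420  -492  -564  -636
Second differences: -84  -216  -420  -696  -1044  -1464  -1956  -2520
First differences: -18  -102  -318  -738  -1434  -2478  -3942  -5898
b: -2  -20  -122  -440  -1178  -2612  -5090  -9032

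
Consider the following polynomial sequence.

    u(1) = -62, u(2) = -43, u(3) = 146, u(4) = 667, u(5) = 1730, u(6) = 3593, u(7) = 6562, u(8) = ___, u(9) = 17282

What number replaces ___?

10991

Using the first 7 terms:
Δ: 19  189  521  1063  1863  2969
Δ²: 170  332  542  800  1106
Δ³: 162  210  258  306
Δ⁴: 48  48  48
Constant fourth difference = 48.
Extend forward: 306 + 48 = 354;  1106 + 354 = 1460;  2969 + 1460 = 4429;  6562 + 4429 = 10991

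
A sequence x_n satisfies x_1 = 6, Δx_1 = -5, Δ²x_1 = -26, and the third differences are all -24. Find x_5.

-266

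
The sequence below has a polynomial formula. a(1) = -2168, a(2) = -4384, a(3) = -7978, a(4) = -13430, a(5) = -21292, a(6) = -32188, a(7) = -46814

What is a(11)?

Δ: -2216  -3594  -5452  -7862  -10896  -14626
Δ²: -1378  -1858  -2410  -3034  -3730
Δ³: -480  -552  -624  -696
Δ⁴: -72  -72  -72
Constant fourth difference = -72, so extend:
-696 − 72 = -768;  -3730 − 768 = -4498;  -14626 − 4498 = -19124;  -46814 − 19124 = -65938
-768 − 72 = -840;  -4498 − 840 = -5338;  -19124 − 5338 = -24462;  -65938 − 24462 = -90400
-840 − 72 = -912;  -5338 − 912 = -6250;  -24462 − 6250 = -30712;  -90400 − 30712 = -121112
-912 − 72 = -984;  -6250 − 984 = -7234;  -30712 − 7234 = -37946;  -121112 − 37946 = -159058

-159058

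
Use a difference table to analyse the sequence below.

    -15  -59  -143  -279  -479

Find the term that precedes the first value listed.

D1: -44  -84  -136  -200
D2: -40  -52  -64
D3: -12  -12
The third differences are constant at -12.
Work back: -40 + 12 = -28;  -44 + 28 = -16;  -15 + 16 = 1

1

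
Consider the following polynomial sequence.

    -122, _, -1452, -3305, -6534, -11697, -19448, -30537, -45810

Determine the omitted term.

Using the last 7 terms:
Δ: -1853, -3229, -5163, -7751, -11089, -15273
Δ²: -1376, -1934, -2588, -3338, -4184
Δ³: -558, -654, -750, -846
Δ⁴: -96, -96, -96
Constant fourth difference = -96.
Extend backward: -558 + 96 = -462;  -1376 + 462 = -914;  -1853 + 914 = -939;  -1452 + 939 = -513

-513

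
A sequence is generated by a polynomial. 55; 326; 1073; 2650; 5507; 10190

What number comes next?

D1: 271, 747, 1577, 2857, 4683
D2: 476, 830, 1280, 1826
D3: 354, 450, 546
D4: 96, 96
The fourth differences are constant (96).
546 + 96 = 642;  1826 + 642 = 2468;  4683 + 2468 = 7151;  10190 + 7151 = 17341

17341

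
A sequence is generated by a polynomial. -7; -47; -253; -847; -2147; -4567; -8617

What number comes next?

Δ: -40 , -206 , -594 , -1300 , -2420 , -4050
Δ²: -166 , -388 , -706 , -1120 , -1630
Δ³: -222 , -318 , -414 , -510
Δ⁴: -96 , -96 , -96
Fourth differences constant at -96.
-510 − 96 = -606;  -1630 − 606 = -2236;  -4050 − 2236 = -6286;  -8617 − 6286 = -14903

-14903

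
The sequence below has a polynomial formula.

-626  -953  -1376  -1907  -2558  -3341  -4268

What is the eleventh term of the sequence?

-9656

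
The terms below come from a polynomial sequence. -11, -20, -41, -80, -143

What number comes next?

First differences: -9, -21, -39, -63
Second differences: -12, -18, -24
Third differences: -6, -6
The third differences are constant (-6).
-24 − 6 = -30;  -63 − 30 = -93;  -143 − 93 = -236

-236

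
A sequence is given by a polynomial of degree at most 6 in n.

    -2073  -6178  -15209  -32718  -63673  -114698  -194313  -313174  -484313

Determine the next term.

-723378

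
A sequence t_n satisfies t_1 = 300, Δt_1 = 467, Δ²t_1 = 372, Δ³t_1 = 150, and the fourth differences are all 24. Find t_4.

2967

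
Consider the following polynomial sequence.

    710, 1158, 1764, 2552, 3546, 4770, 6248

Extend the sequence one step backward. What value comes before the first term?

First differences: 448  606  788  994  1224  1478
Second differences: 158  182  206  230  254
Third differences: 24  24  24  24
The third differences are constant at 24.
Work back: 158 − 24 = 134;  448 − 134 = 314;  710 − 314 = 396

396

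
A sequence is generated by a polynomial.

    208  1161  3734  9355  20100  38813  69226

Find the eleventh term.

953 , 2573 , 5621 , 10745 , 18713 , 30413
1620 , 3048 , 5124 , 7968 , 11700
1428 , 2076 , 2844 , 3732
648 , 768 , 888
120 , 120
The fifth differences are constant (120).
888 + 120 = 1008;  3732 + 1008 = 4740;  11700 + 4740 = 16440;  30413 + 16440 = 46853;  69226 + 46853 = 116079
1008 + 120 = 1128;  4740 + 1128 = 5868;  16440 + 5868 = 22308;  46853 + 22308 = 69161;  116079 + 69161 = 185240
1128 + 120 = 1248;  5868 + 1248 = 7116;  22308 + 7116 = 29424;  69161 + 29424 = 98585;  185240 + 98585 = 283825
1248 + 120 = 1368;  7116 + 1368 = 8484;  29424 + 8484 = 37908;  98585 + 37908 = 136493;  283825 + 136493 = 420318

420318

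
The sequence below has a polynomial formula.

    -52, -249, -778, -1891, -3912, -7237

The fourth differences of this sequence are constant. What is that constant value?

-72

Δ: -197, -529, -1113, -2021, -3325
Δ²: -332, -584, -908, -1304
Δ³: -252, -324, -396
Δ⁴: -72, -72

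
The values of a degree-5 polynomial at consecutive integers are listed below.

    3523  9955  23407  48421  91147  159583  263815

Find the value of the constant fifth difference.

240

D1: 6432, 13452, 25014, 42726, 68436, 104232
D2: 7020, 11562, 17712, 25710, 35796
D3: 4542, 6150, 7998, 10086
D4: 1608, 1848, 2088
D5: 240, 240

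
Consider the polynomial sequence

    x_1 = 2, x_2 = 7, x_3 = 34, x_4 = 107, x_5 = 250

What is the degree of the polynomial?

3

D1: 5, 27, 73, 143
D2: 22, 46, 70
D3: 24, 24
The third differences are constant, so the polynomial has degree 3.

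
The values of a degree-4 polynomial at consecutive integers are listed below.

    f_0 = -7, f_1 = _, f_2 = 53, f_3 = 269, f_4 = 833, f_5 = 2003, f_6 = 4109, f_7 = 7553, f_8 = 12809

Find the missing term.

Using the last 7 terms:
D1: 216  564  1170  2106  3444  5256
D2: 348  606  936  1338  1812
D3: 258  330  402  474
D4: 72  72  72
Constant fourth difference = 72.
Extend backward: 258 − 72 = 186;  348 − 186 = 162;  216 − 162 = 54;  53 − 54 = -1

-1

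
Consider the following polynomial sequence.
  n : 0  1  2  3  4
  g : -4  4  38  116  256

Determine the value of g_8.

1796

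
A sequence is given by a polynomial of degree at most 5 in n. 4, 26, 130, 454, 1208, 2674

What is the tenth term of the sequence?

First differences: 22 , 104 , 324 , 754 , 1466
Second differences: 82 , 220 , 430 , 712
Third differences: 138 , 210 , 282
Fourth differences: 72 , 72
Fourth differences constant at 72.
282 + 72 = 354;  712 + 354 = 1066;  1466 + 1066 = 2532;  2674 + 2532 = 5206
354 + 72 = 426;  1066 + 426 = 1492;  2532 + 1492 = 4024;  5206 + 4024 = 9230
426 + 72 = 498;  1492 + 498 = 1990;  4024 + 1990 = 6014;  9230 + 6014 = 15244
498 + 72 = 570;  1990 + 570 = 2560;  6014 + 2560 = 8574;  15244 + 8574 = 23818

23818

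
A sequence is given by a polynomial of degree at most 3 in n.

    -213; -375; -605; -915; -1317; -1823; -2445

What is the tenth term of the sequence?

-5127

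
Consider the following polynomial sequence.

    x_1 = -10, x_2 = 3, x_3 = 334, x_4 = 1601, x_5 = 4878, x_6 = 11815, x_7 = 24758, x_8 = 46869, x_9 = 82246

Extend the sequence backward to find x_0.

13

13, 331, 1267, 3277, 6937, 12943, 22111, 35377
318, 936, 2010, 3660, 6006, 9168, 13266
618, 1074, 1650, 2346, 3162, 4098
456, 576, 696, 816, 936
120, 120, 120, 120
The fifth differences are constant at 120.
Work back: 456 − 120 = 336;  618 − 336 = 282;  318 − 282 = 36;  13 − 36 = -23;  -10 + 23 = 13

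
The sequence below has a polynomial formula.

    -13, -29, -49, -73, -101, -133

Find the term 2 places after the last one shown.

D1: -16, -20, -24, -28, -32
D2: -4, -4, -4, -4
Second differences constant at -4.
-32 − 4 = -36;  -133 − 36 = -169
-36 − 4 = -40;  -169 − 40 = -209

-209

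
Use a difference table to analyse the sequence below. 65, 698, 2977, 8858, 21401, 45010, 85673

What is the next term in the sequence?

151202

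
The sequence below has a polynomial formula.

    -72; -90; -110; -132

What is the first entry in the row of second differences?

Δ: -18, -20, -22
Δ²: -2, -2

-2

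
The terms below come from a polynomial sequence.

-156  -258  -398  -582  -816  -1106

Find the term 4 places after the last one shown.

-102, -140, -184, -234, -290
-38, -44, -50, -56
-6, -6, -6
Constant third difference = -6, so extend:
-56 − 6 = -62;  -290 − 62 = -352;  -1106 − 352 = -1458
-62 − 6 = -68;  -352 − 68 = -420;  -1458 − 420 = -1878
-68 − 6 = -74;  -420 − 74 = -494;  -1878 − 494 = -2372
-74 − 6 = -80;  -494 − 80 = -574;  -2372 − 574 = -2946

-2946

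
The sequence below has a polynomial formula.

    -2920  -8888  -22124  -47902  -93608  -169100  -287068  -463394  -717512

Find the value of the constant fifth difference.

-360

D1: -5968, -13236, -25778, -45706, -75492, -117968, -176326, -254118
D2: -7268, -12542, -19928, -29786, -42476, -58358, -77792
D3: -5274, -7386, -9858, -12690, -15882, -19434
D4: -2112, -2472, -2832, -3192, -3552
D5: -360, -360, -360, -360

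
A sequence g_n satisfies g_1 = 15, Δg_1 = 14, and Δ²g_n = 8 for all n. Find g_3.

51

Build the table forward from the leading diagonal:
Second differences: 8  8  8
First differences: 14  22  30
g: 15  29  51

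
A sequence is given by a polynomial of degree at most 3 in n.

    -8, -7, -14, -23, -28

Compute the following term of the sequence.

First differences: 1, -7, -9, -5
Second differences: -8, -2, 4
Third differences: 6, 6
The third differences are constant (6).
4 + 6 = 10;  -5 + 10 = 5;  -28 + 5 = -23

-23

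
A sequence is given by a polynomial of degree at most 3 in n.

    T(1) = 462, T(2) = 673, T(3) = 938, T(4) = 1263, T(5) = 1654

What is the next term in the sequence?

211 , 265 , 325 , 391
54 , 60 , 66
6 , 6
Third differences constant at 6.
66 + 6 = 72;  391 + 72 = 463;  1654 + 463 = 2117

2117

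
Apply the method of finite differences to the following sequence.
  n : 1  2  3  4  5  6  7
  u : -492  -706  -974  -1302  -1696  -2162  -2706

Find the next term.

-214, -268, -328, -394, -466, -544
-54, -60, -66, -72, -78
-6, -6, -6, -6
Third differences constant at -6.
-78 − 6 = -84;  -544 − 84 = -628;  -2706 − 628 = -3334

-3334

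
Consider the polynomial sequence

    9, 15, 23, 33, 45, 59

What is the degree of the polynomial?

2

First differences: 6, 8, 10, 12, 14
Second differences: 2, 2, 2, 2
The second differences are constant, so the polynomial has degree 2.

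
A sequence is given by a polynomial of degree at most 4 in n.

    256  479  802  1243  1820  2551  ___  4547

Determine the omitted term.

3454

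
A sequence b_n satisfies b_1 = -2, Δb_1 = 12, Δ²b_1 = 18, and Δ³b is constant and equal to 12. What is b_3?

40

Build the table forward from the leading diagonal:
Third differences: 12, 12, 12
Second differences: 18, 30, 42
First differences: 12, 30, 60
b: -2, 10, 40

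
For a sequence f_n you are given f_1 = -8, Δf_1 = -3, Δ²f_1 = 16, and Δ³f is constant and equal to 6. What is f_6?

Build the table forward from the leading diagonal:
D3: 6  6  6  6  6  6
D2: 16  22  28  34  40  46
D1: -3  13  35  63  97  137
f: -8  -11  2  37  100  197

197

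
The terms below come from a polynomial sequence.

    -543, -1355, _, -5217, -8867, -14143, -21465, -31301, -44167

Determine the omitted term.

-2821

Using the last 6 terms:
Δ: -3650  -5276  -7322  -9836  -12866
Δ²: -1626  -2046  -2514  -3030
Δ³: -420  -468  -516
Δ⁴: -48  -48
Constant fourth difference = -48.
Extend backward: -420 + 48 = -372;  -1626 + 372 = -1254;  -3650 + 1254 = -2396;  -5217 + 2396 = -2821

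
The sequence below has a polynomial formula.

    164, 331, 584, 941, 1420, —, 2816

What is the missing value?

Using the first 5 terms:
First differences: 167, 253, 357, 479
Second differences: 86, 104, 122
Third differences: 18, 18
Constant third difference = 18.
Extend forward: 122 + 18 = 140;  479 + 140 = 619;  1420 + 619 = 2039

2039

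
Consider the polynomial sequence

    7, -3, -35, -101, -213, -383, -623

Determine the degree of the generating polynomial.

3

First differences: -10, -32, -66, -112, -170, -240
Second differences: -22, -34, -46, -58, -70
Third differences: -12, -12, -12, -12
The third differences are constant, so the polynomial has degree 3.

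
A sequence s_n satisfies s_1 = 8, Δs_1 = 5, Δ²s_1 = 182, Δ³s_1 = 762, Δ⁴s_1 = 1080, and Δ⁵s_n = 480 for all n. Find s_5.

Build the table forward from the leading diagonal:
D5: 480, 480, 480, 480, 480
D4: 1080, 1560, 2040, 2520, 3000
D3: 762, 1842, 3402, 5442, 7962
D2: 182, 944, 2786, 6188, 11630
D1: 5, 187, 1131, 3917, 10105
s: 8, 13, 200, 1331, 5248

5248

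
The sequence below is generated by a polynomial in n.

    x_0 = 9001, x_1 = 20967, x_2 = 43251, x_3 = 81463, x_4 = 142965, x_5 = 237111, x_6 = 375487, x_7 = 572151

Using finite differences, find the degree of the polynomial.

5

D1: 11966, 22284, 38212, 61502, 94146, 138376, 196664
D2: 10318, 15928, 23290, 32644, 44230, 58288
D3: 5610, 7362, 9354, 11586, 14058
D4: 1752, 1992, 2232, 2472
D5: 240, 240, 240
The fifth differences are constant, so the polynomial has degree 5.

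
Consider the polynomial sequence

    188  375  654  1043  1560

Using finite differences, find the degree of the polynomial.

3

Δ: 187, 279, 389, 517
Δ²: 92, 110, 128
Δ³: 18, 18
The third differences are constant, so the polynomial has degree 3.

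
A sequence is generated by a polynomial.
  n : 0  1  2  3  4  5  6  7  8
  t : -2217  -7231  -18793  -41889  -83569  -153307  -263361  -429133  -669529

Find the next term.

-1007319

D1: -5014 , -11562 , -23096 , -41680 , -69738 , -110054 , -165772 , -240396
D2: -6548 , -11534 , -18584 , -28058 , -40316 , -55718 , -74624
D3: -4986 , -7050 , -9474 , -12258 , -15402 , -18906
D4: -2064 , -2424 , -2784 , -3144 , -3504
D5: -360 , -360 , -360 , -360
Fifth differences constant at -360.
-3504 − 360 = -3864;  -18906 − 3864 = -22770;  -74624 − 22770 = -97394;  -240396 − 97394 = -337790;  -669529 − 337790 = -1007319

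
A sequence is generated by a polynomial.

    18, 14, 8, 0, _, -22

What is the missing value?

-10

Using the first 4 terms:
D1: -4  -6  -8
D2: -2  -2
Constant second difference = -2.
Extend forward: -8 − 2 = -10;  0 − 10 = -10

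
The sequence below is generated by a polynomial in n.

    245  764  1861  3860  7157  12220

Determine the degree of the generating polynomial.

Δ: 519, 1097, 1999, 3297, 5063
Δ²: 578, 902, 1298, 1766
Δ³: 324, 396, 468
Δ⁴: 72, 72
The fourth differences are constant, so the polynomial has degree 4.

4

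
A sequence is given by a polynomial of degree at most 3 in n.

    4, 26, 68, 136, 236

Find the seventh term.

D1: 22  42  68  100
D2: 20  26  32
D3: 6  6
Constant third difference = 6, so extend:
32 + 6 = 38;  100 + 38 = 138;  236 + 138 = 374
38 + 6 = 44;  138 + 44 = 182;  374 + 182 = 556

556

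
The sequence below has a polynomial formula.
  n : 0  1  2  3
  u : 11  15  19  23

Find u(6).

35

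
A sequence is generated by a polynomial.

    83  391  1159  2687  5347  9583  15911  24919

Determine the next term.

37267

D1: 308, 768, 1528, 2660, 4236, 6328, 9008
D2: 460, 760, 1132, 1576, 2092, 2680
D3: 300, 372, 444, 516, 588
D4: 72, 72, 72, 72
The fourth differences are constant (72).
588 + 72 = 660;  2680 + 660 = 3340;  9008 + 3340 = 12348;  24919 + 12348 = 37267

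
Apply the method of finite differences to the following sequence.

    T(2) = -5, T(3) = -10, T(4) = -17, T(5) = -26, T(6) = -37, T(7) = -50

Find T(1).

-2

-5, -7, -9, -11, -13
-2, -2, -2, -2
The second differences are constant at -2.
Work back: -5 + 2 = -3;  -5 + 3 = -2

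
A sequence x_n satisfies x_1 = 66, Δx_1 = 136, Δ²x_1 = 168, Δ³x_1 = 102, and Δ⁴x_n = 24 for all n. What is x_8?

8956

Build the table forward from the leading diagonal:
D4: 24  24  24  24  24  24  24  24
D3: 102  126  150  174  198  222  246  270
D2: 168  270  396  546  720  918  1140  1386
D1: 136  304  574  970  1516  2236  3154  4294
x: 66  202  506  1080  2050  3566  5802  8956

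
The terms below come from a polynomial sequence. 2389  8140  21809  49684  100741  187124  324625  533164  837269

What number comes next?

1266556

5751  13669  27875  51057  86383  137501  208539  304105
7918  14206  23182  35326  51118  71038  95566
6288  8976  12144  15792  19920  24528
2688  3168  3648  4128  4608
480  480  480  480
Fifth differences constant at 480.
4608 + 480 = 5088;  24528 + 5088 = 29616;  95566 + 29616 = 125182;  304105 + 125182 = 429287;  837269 + 429287 = 1266556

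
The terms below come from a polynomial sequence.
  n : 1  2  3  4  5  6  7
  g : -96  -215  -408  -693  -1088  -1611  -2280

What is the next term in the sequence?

D1: -119, -193, -285, -395, -523, -669
D2: -74, -92, -110, -128, -146
D3: -18, -18, -18, -18
Third differences constant at -18.
-146 − 18 = -164;  -669 − 164 = -833;  -2280 − 833 = -3113

-3113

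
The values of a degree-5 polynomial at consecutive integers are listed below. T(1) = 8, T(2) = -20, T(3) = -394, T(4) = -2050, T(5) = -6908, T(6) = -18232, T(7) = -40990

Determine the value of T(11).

-425522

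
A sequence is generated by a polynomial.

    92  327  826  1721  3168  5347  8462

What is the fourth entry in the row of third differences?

204

Δ: 235, 499, 895, 1447, 2179, 3115
Δ²: 264, 396, 552, 732, 936
Δ³: 132, 156, 180, 204
Δ⁴: 24, 24, 24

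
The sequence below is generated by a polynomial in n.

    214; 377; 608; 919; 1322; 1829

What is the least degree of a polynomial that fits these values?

3

163, 231, 311, 403, 507
68, 80, 92, 104
12, 12, 12
The third differences are constant, so the polynomial has degree 3.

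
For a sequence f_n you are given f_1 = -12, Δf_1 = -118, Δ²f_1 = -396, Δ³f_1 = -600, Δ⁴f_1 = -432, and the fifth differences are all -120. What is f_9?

Build the table forward from the leading diagonal:
Δ⁵: -120, -120, -120, -120, -120, -120, -120, -120, -120
Δ⁴: -432, -552, -672, -792, -912, -1032, -1152, -1272, -1392
Δ³: -600, -1032, -1584, -2256, -3048, -3960, -4992, -6144, -7416
Δ²: -396, -996, -2028, -3612, -5868, -8916, -12876, -17868, -24012
Δ: -118, -514, -1510, -3538, -7150, -13018, -21934, -34810, -52678
f: -12, -130, -644, -2154, -5692, -12842, -25860, -47794, -82604

-82604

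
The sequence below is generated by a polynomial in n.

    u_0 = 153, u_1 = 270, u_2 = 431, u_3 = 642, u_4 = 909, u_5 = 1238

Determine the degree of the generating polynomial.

Δ: 117, 161, 211, 267, 329
Δ²: 44, 50, 56, 62
Δ³: 6, 6, 6
The third differences are constant, so the polynomial has degree 3.

3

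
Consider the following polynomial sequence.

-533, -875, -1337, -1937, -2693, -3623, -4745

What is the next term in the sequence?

First differences: -342 , -462 , -600 , -756 , -930 , -1122
Second differences: -120 , -138 , -156 , -174 , -192
Third differences: -18 , -18 , -18 , -18
The third differences are constant (-18).
-192 − 18 = -210;  -1122 − 210 = -1332;  -4745 − 1332 = -6077

-6077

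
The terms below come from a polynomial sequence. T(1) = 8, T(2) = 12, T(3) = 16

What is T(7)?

D1: 4 , 4
First differences constant at 4.
16 + 4 = 20
20 + 4 = 24
24 + 4 = 28
28 + 4 = 32

32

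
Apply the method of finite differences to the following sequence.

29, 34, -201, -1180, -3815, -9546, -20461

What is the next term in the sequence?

-39416

D1: 5 , -235 , -979 , -2635 , -5731 , -10915
D2: -240 , -744 , -1656 , -3096 , -5184
D3: -504 , -912 , -1440 , -2088
D4: -408 , -528 , -648
D5: -120 , -120
Fifth differences constant at -120.
-648 − 120 = -768;  -2088 − 768 = -2856;  -5184 − 2856 = -8040;  -10915 − 8040 = -18955;  -20461 − 18955 = -39416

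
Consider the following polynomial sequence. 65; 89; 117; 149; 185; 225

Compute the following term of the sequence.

24  28  32  36  40
4  4  4  4
The second differences are constant (4).
40 + 4 = 44;  225 + 44 = 269

269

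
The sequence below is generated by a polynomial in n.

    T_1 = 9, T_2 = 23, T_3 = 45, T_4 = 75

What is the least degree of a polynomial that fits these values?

2

14, 22, 30
8, 8
The second differences are constant, so the polynomial has degree 2.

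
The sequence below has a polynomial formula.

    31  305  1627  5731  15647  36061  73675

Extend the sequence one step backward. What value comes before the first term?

7

274  1322  4104  9916  20414  37614
1048  2782  5812  10498  17200
1734  3030  4686  6702
1296  1656  2016
360  360
The fifth differences are constant at 360.
Work back: 1296 − 360 = 936;  1734 − 936 = 798;  1048 − 798 = 250;  274 − 250 = 24;  31 − 24 = 7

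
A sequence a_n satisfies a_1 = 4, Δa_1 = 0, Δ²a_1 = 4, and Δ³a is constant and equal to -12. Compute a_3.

Build the table forward from the leading diagonal:
Δ³: -12  -12  -12
Δ²: 4  -8  -20
Δ: 0  4  -4
a: 4  4  8

8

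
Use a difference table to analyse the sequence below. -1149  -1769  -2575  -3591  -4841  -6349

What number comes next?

-8139

First differences: -620 , -806 , -1016 , -1250 , -1508
Second differences: -186 , -210 , -234 , -258
Third differences: -24 , -24 , -24
The third differences are constant (-24).
-258 − 24 = -282;  -1508 − 282 = -1790;  -6349 − 1790 = -8139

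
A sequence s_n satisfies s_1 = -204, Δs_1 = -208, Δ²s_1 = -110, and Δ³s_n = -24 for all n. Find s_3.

Build the table forward from the leading diagonal:
Δ³: -24  -24  -24
Δ²: -110  -134  -158
Δ: -208  -318  -452
s: -204  -412  -730

-730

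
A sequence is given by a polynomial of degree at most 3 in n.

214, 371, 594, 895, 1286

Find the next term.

Δ: 157, 223, 301, 391
Δ²: 66, 78, 90
Δ³: 12, 12
The third differences are constant (12).
90 + 12 = 102;  391 + 102 = 493;  1286 + 493 = 1779

1779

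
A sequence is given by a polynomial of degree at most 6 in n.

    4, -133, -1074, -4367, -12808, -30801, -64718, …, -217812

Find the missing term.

-123259

Using the first 7 terms:
Δ: -137  -941  -3293  -8441  -17993  -33917
Δ²: -804  -2352  -5148  -9552  -15924
Δ³: -1548  -2796  -4404  -6372
Δ⁴: -1248  -1608  -1968
Δ⁵: -360  -360
Constant fifth difference = -360.
Extend forward: -1968 − 360 = -2328;  -6372 − 2328 = -8700;  -15924 − 8700 = -24624;  -33917 − 24624 = -58541;  -64718 − 58541 = -123259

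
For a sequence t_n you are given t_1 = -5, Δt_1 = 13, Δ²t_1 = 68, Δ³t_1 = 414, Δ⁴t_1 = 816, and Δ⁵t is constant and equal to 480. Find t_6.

9440

Build the table forward from the leading diagonal:
Fifth differences: 480  480  480  480  480  480
Fourth differences: 816  1296  1776  2256  2736  3216
Third differences: 414  1230  2526  4302  6558  9294
Second differences: 68  482  1712  4238  8540  15098
First differences: 13  81  563  2275  6513  15053
t: -5  8  89  652  2927  9440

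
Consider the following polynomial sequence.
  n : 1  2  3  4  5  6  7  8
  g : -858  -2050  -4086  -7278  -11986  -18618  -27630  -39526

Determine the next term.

First differences: -1192  -2036  -3192  -4708  -6632  -9012  -11896
Second differences: -844  -1156  -1516  -1924  -2380  -2884
Third differences: -312  -360  -408  -456  -504
Fourth differences: -48  -48  -48  -48
Constant fourth difference = -48, so extend:
-504 − 48 = -552;  -2884 − 552 = -3436;  -11896 − 3436 = -15332;  -39526 − 15332 = -54858

-54858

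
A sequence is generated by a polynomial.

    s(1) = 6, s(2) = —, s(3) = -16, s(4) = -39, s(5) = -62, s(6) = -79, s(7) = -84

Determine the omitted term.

Using the last 5 terms:
First differences: -23, -23, -17, -5
Second differences: 0, 6, 12
Third differences: 6, 6
Constant third difference = 6.
Extend backward: 0 − 6 = -6;  -23 + 6 = -17;  -16 + 17 = 1

1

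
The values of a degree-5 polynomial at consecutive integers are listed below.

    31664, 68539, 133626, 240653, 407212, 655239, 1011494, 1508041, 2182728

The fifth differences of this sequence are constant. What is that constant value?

480

First differences: 36875, 65087, 107027, 166559, 248027, 356255, 496547, 674687
Second differences: 28212, 41940, 59532, 81468, 108228, 140292, 178140
Third differences: 13728, 17592, 21936, 26760, 32064, 37848
Fourth differences: 3864, 4344, 4824, 5304, 5784
Fifth differences: 480, 480, 480, 480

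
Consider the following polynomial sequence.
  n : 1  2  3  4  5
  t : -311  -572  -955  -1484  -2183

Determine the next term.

D1: -261 , -383 , -529 , -699
D2: -122 , -146 , -170
D3: -24 , -24
The third differences are constant (-24).
-170 − 24 = -194;  -699 − 194 = -893;  -2183 − 893 = -3076

-3076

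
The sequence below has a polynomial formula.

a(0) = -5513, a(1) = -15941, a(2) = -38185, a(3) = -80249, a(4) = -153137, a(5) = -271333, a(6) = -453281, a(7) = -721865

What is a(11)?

-3302521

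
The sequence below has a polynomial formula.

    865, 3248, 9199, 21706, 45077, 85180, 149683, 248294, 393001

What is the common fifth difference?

D1: 2383, 5951, 12507, 23371, 40103, 64503, 98611, 144707
D2: 3568, 6556, 10864, 16732, 24400, 34108, 46096
D3: 2988, 4308, 5868, 7668, 9708, 11988
D4: 1320, 1560, 1800, 2040, 2280
D5: 240, 240, 240, 240

240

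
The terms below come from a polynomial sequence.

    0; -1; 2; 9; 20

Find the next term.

35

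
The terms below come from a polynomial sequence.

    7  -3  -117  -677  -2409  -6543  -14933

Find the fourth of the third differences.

-1854

Δ: -10, -114, -560, -1732, -4134, -8390
Δ²: -104, -446, -1172, -2402, -4256
Δ³: -342, -726, -1230, -1854
Δ⁴: -384, -504, -624
Δ⁵: -120, -120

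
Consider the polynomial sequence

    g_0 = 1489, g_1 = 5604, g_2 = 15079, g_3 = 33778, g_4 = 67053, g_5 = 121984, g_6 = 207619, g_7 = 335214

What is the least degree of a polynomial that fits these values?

5

D1: 4115, 9475, 18699, 33275, 54931, 85635, 127595
D2: 5360, 9224, 14576, 21656, 30704, 41960
D3: 3864, 5352, 7080, 9048, 11256
D4: 1488, 1728, 1968, 2208
D5: 240, 240, 240
The fifth differences are constant, so the polynomial has degree 5.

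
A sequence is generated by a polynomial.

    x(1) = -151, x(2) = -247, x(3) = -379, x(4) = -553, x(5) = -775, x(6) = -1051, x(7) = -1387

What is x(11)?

D1: -96, -132, -174, -222, -276, -336
D2: -36, -42, -48, -54, -60
D3: -6, -6, -6, -6
Constant third difference = -6, so extend:
-60 − 6 = -66;  -336 − 66 = -402;  -1387 − 402 = -1789
-66 − 6 = -72;  -402 − 72 = -474;  -1789 − 474 = -2263
-72 − 6 = -78;  -474 − 78 = -552;  -2263 − 552 = -2815
-78 − 6 = -84;  -552 − 84 = -636;  -2815 − 636 = -3451

-3451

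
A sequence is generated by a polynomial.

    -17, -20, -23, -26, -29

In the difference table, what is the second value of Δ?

-3

D1: -3, -3, -3, -3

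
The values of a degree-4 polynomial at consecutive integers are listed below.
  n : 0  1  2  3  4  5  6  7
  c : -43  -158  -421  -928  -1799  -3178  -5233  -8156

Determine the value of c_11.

D1: -115 , -263 , -507 , -871 , -1379 , -2055 , -2923
D2: -148 , -244 , -364 , -508 , -676 , -868
D3: -96 , -120 , -144 , -168 , -192
D4: -24 , -24 , -24 , -24
Fourth differences constant at -24.
-192 − 24 = -216;  -868 − 216 = -1084;  -2923 − 1084 = -4007;  -8156 − 4007 = -12163
-216 − 24 = -240;  -1084 − 240 = -1324;  -4007 − 1324 = -5331;  -12163 − 5331 = -17494
-240 − 24 = -264;  -1324 − 264 = -1588;  -5331 − 1588 = -6919;  -17494 − 6919 = -24413
-264 − 24 = -288;  -1588 − 288 = -1876;  -6919 − 1876 = -8795;  -24413 − 8795 = -33208

-33208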